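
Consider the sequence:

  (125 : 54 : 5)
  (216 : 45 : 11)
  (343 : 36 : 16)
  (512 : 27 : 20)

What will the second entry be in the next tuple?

18

Second entry: −9 each step; 54, 45, 36, 27 → 18.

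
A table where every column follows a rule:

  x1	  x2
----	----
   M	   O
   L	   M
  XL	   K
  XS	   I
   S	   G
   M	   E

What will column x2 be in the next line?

Column x2 — letters move back 2 places in the alphabet: O, M, K, I, G, E → C.

C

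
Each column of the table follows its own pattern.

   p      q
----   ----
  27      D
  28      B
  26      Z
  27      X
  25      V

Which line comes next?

26  T

Column p: 27, 28, 26, 27, 25 → 26 (alternating steps +1, −2, +1, −2, …).
Column q: D, B, Z, X, V → T (letters move back 2 places in the alphabet, wrapping A→Z).
So the next line is 26  T.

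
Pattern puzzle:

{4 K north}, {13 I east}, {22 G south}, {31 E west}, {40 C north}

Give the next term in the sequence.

{49 A east}

First slot: 4, 13, 22, 31, 40 → 49 (+9 each step).
For the letter, letters move back 2 places in the alphabet: K, I, G, E, C → A.
Direction goes north, east, south, west, north → east (repeats north → east → south → west).
So the next term is {49 A east}.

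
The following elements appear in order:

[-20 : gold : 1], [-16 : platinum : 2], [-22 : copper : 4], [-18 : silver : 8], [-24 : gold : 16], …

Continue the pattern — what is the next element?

First slot: alternating steps +4, −6, +4, −6, …, so -20, -16, -22, -18, -24 → -20.
For the metal, repeats gold → platinum → copper → silver: gold, platinum, copper, silver, gold → platinum.
For the third slot, ×2 each step: 1, 2, 4, 8, 16 → 32.
Combining the parts gives [-20 : platinum : 32].

[-20 : platinum : 32]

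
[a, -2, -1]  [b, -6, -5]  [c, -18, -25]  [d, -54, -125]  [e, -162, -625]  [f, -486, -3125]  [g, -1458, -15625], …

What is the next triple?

Letter: letters move forward 1 place in the alphabet; a, b, c, d, e, f, g → h.
Second value: ×3 each step; -2, -6, -18, -54, -162, -486, -1458 → -4374.
Third value: ×5 each step, so -1, -5, -25, -125, -625, -3125, -15625 → -78125.
Combining the parts gives [h, -4374, -78125].

[h, -4374, -78125]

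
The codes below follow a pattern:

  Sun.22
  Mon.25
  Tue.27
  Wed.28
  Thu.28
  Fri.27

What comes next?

For the day, runs through the weekdays Mon→Sun: Sun, Mon, Tue, Wed, Thu, Fri → Sat.
For the second component, differences are 3, 2, 1, … (decreasing by 1 each time): 22, 25, 27, 28, 28, 27 → 25.
Combining the parts gives Sat.25.

Sat.25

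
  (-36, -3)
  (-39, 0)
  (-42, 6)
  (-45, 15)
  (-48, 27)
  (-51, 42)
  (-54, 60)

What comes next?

First part goes -36, -39, -42, -45, -48, -51, -54 → -57 (−3 each step).
Second part goes -3, 0, 6, 15, 27, 42, 60 → 81 (differences are 3, 6, 9, … (increasing by 3 each time)).
So the next element is (-57, 81).

(-57, 81)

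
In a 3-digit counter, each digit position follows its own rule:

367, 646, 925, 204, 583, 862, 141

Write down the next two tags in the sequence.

For the first digit, +3 each step, mod 10: 3, 6, 9, 2, 5, 8, 1 → 4 → 7.
Second digit: −2 each step, mod 10; 6, 4, 2, 0, 8, 6, 4 → 2 → 0.
Third digit goes 7, 6, 5, 4, 3, 2, 1 → 0 → 9 (−1 each step, mod 10).
So the next two tags are 420 and 709.

420 then 709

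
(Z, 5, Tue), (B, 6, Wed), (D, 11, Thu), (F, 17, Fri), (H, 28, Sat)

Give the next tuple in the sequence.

For the letter, letters move forward 2 places in the alphabet, wrapping Z→A: Z, B, D, F, H → J.
Second slot goes 5, 6, 11, 17, 28 → 45 (each term is the sum of the two before it).
Day: Tue, Wed, Thu, Fri, Sat → Sun (runs through the weekdays Mon→Sun).
Combining the parts gives (J, 45, Sun).

(J, 45, Sun)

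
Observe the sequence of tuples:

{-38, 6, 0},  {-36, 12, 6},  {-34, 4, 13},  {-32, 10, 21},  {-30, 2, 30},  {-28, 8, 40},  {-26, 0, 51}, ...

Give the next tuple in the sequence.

{-24, 6, 63}

First entry — +2 each step: -38, -36, -34, -32, -30, -28, -26 → -24.
Second entry — alternating steps +6, −8, +6, −8, …: 6, 12, 4, 10, 2, 8, 0 → 6.
Third entry — differences are 6, 7, 8, … (increasing by 1 each time): 0, 6, 13, 21, 30, 40, 51 → 63.
Putting it together: {-24, 6, 63}.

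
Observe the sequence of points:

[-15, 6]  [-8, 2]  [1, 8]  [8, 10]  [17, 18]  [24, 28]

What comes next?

[33, 46]

First coordinate — alternating steps +7, +9, +7, +9, …: -15, -8, 1, 8, 17, 24 → 33.
Second coordinate goes 6, 2, 8, 10, 18, 28 → 46 (each term is the sum of the two before it).
Combining the parts gives [33, 46].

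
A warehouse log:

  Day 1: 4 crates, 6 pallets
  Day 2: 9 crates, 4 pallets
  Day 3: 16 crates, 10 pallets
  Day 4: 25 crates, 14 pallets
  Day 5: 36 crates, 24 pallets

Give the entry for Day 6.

Crates: perfect squares: 2², 3², 4², …; 4, 9, 16, 25, 36 → 49.
Pallets — each term is the sum of the two before it: 6, 4, 10, 14, 24 → 38.
So the next line is 49 crates, 38 pallets.

49 crates, 38 pallets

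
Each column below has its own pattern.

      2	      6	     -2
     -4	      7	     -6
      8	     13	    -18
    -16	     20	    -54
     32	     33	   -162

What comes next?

-64  53  -486

First component — ×(-2) each step: 2, -4, 8, -16, 32 → -64.
Second component goes 6, 7, 13, 20, 33 → 53 (each term is the sum of the two before it).
Third component — ×3 each step: -2, -6, -18, -54, -162 → -486.
So the next line is -64  53  -486.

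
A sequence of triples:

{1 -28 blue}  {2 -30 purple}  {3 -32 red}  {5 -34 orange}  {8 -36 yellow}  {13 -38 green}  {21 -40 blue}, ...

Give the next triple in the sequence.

{34 -42 purple}

First component goes 1, 2, 3, 5, 8, 13, 21 → 34 (each term is the sum of the two before it).
Second component — −2 each step: -28, -30, -32, -34, -36, -38, -40 → -42.
Colour: repeats blue → purple → red → orange → yellow → green, so blue, purple, red, orange, yellow, green, blue → purple.
Combining the parts gives {34 -42 purple}.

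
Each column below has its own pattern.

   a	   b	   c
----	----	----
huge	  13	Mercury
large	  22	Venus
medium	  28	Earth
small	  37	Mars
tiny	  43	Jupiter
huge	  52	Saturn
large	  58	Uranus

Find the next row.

medium  67  Neptune

For the column a, repeats huge → large → medium → small → tiny: huge, large, medium, small, tiny, huge, large → medium.
Column b: alternating steps +9, +6, +9, +6, …; 13, 22, 28, 37, 43, 52, 58 → 67.
Column c: runs through the planets Mercury→Neptune, so Mercury, Venus, Earth, Mars, Jupiter, Saturn, Uranus → Neptune.
So the next row is medium  67  Neptune.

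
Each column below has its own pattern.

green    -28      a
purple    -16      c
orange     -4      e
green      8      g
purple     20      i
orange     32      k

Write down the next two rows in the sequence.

Colour goes green, purple, orange, green, purple, orange → green → purple (repeats green → purple → orange).
Second component: -28, -16, -4, 8, 20, 32 → 44 → 56 (+12 each step).
Letter: letters move forward 2 places in the alphabet; a, c, e, g, i, k → m → o.
Putting the parts together: green  44  m and then purple  56  o.

green  44  m; purple  56  o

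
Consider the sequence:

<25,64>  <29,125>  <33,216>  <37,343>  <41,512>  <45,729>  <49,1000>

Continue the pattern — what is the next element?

<53,1331>

For the first component, +4 each step: 25, 29, 33, 37, 41, 45, 49 → 53.
Second component: perfect cubes: 4³, 5³, 6³, …; 64, 125, 216, 343, 512, 729, 1000 → 1331.
Putting it together: <53,1331>.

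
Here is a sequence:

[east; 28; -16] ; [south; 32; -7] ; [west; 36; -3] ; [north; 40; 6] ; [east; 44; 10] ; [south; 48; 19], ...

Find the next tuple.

[west; 52; 23]

Direction: repeats east → south → west → north, so east, south, west, north, east, south → west.
Second slot: +4 each step; 28, 32, 36, 40, 44, 48 → 52.
Third slot — alternating steps +9, +4, +9, +4, …: -16, -7, -3, 6, 10, 19 → 23.
So the next tuple is [west; 52; 23].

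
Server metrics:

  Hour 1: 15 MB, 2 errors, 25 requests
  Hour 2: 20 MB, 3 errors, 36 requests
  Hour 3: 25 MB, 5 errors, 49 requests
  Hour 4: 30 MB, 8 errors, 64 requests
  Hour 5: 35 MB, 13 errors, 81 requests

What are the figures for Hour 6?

MB — +5 each step: 15, 20, 25, 30, 35 → 40.
Errors: 2, 3, 5, 8, 13 → 21 (each term is the sum of the two before it).
Requests: perfect squares: 5², 6², 7², …, so 25, 36, 49, 64, 81 → 100.
Putting it together: 40 MB, 21 errors, 100 requests.

40 MB, 21 errors, 100 requests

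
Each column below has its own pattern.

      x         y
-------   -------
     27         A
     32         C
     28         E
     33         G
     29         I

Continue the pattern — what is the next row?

Column x goes 27, 32, 28, 33, 29 → 34 (alternating steps +5, −4, +5, −4, …).
Column y: letters move forward 2 places in the alphabet, so A, C, E, G, I → K.
Combining the parts gives 34  K.

34  K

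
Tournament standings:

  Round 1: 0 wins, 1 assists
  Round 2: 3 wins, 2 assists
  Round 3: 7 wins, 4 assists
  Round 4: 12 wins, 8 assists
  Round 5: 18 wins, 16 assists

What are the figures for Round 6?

25 wins, 32 assists

Wins: differences are 3, 4, 5, … (increasing by 1 each time); 0, 3, 7, 12, 18 → 25.
Assists: ×2 each step; 1, 2, 4, 8, 16 → 32.
Combining the parts gives 25 wins, 32 assists.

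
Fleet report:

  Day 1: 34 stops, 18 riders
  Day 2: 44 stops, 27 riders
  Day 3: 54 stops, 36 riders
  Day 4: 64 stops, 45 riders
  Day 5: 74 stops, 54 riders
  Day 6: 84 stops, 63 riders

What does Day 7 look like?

Stops: 34, 44, 54, 64, 74, 84 → 94 (+10 each step).
Riders — +9 each step: 18, 27, 36, 45, 54, 63 → 72.
Combining the parts gives 94 stops, 72 riders.

94 stops, 72 riders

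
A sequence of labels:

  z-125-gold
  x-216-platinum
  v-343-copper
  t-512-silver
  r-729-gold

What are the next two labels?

Letter: z, x, v, t, r → p → n (letters move back 2 places in the alphabet).
For the second component, perfect cubes: 5³, 6³, 7³, …: 125, 216, 343, 512, 729 → 1000 → 1331.
Metal goes gold, platinum, copper, silver, gold → platinum → copper (repeats gold → platinum → copper → silver).
Putting the parts together: p-1000-platinum and then n-1331-copper.

p-1000-platinum then n-1331-copper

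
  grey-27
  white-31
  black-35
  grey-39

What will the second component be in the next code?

43

Shade: repeats grey → white → black; grey, white, black, grey → white.
Second component: +4 each step, so 27, 31, 35, 39 → 43.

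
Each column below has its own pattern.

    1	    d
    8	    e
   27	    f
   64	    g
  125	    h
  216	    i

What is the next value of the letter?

j

First component: perfect cubes: 1³, 2³, 3³, …; 1, 8, 27, 64, 125, 216 → 343.
Letter: letters move forward 1 place in the alphabet, so d, e, f, g, h, i → j.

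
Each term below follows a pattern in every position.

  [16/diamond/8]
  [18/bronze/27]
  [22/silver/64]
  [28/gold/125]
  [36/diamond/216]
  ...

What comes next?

First slot: 16, 18, 22, 28, 36 → 46 (differences are 2, 4, 6, … (increasing by 2 each time)).
Rank goes diamond, bronze, silver, gold, diamond → bronze (repeats diamond → bronze → silver → gold).
Third slot — perfect cubes: 2³, 3³, 4³, …: 8, 27, 64, 125, 216 → 343.
So the next term is [46/bronze/343].

[46/bronze/343]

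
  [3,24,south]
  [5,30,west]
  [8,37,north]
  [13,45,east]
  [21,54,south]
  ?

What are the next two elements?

[34,64,west], [55,75,north]

First component goes 3, 5, 8, 13, 21 → 34 → 55 (each term is the sum of the two before it).
Second component goes 24, 30, 37, 45, 54 → 64 → 75 (differences are 6, 7, 8, … (increasing by 1 each time)).
Direction goes south, west, north, east, south → west → north (repeats south → west → north → east).
Putting the parts together: [34,64,west] and then [55,75,north].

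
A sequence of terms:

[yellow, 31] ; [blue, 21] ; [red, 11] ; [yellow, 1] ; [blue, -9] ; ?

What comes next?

Colour: yellow, blue, red, yellow, blue → red (repeats yellow → blue → red).
Second part: −10 each step, so 31, 21, 11, 1, -9 → -19.
So the next term is [red, -19].

[red, -19]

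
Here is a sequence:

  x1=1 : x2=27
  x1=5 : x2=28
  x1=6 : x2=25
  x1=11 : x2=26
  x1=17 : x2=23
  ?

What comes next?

X1 goes 1, 5, 6, 11, 17 → 28 (each term is the sum of the two before it).
X2 goes 27, 28, 25, 26, 23 → 24 (alternating steps +1, −3, +1, −3, …).
So the next pair is x1=28 : x2=24.

x1=28 : x2=24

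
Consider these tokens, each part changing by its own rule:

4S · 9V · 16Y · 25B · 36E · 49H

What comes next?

First component: perfect squares: 2², 3², 4², …, so 4, 9, 16, 25, 36, 49 → 64.
Letter: S, V, Y, B, E, H → K (letters move forward 3 places in the alphabet, wrapping Z→A).
Combining the parts gives 64K.

64K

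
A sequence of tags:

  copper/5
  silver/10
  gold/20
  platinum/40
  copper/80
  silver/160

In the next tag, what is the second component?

Second component goes 5, 10, 20, 40, 80, 160 → 320 (×2 each step).

320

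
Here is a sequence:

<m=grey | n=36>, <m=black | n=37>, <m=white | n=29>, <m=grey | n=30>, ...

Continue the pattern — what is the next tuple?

M — repeats grey → black → white: grey, black, white, grey → black.
N goes 36, 37, 29, 30 → 22 (alternating steps +1, −8, +1, −8, …).
Putting it together: <m=black | n=22>.

<m=black | n=22>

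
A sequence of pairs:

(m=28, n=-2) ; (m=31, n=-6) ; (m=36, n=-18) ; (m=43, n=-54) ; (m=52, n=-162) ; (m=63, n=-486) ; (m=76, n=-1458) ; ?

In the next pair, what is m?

M — differences are 3, 5, 7, … (increasing by 2 each time): 28, 31, 36, 43, 52, 63, 76 → 91.

91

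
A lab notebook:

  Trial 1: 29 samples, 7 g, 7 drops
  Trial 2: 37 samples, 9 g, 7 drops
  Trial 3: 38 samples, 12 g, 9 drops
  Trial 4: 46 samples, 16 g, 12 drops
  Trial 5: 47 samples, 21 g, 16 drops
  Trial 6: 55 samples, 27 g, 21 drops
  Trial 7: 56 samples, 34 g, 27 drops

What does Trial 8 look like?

For the samples, alternating steps +8, +1, +8, +1, …: 29, 37, 38, 46, 47, 55, 56 → 64.
G — differences are 2, 3, 4, … (increasing by 1 each time): 7, 9, 12, 16, 21, 27, 34 → 42.
For the drops, always the previous value of the g: 7, 7, 9, 12, 16, 21, 27 → 34.
Combining the parts gives 64 samples, 42 g, 34 drops.

64 samples, 42 g, 34 drops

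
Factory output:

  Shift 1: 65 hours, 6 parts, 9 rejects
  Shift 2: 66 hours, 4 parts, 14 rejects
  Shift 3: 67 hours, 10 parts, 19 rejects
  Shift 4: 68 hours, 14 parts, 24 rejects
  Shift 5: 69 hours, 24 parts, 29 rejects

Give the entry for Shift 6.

For the hours, +1 each step: 65, 66, 67, 68, 69 → 70.
Parts — each term is the sum of the two before it: 6, 4, 10, 14, 24 → 38.
Rejects: +5 each step, so 9, 14, 19, 24, 29 → 34.
Putting it together: 70 hours, 38 parts, 34 rejects.

70 hours, 38 parts, 34 rejects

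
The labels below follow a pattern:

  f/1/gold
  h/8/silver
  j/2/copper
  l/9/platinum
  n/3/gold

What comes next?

p/10/silver

Letter: f, h, j, l, n → p (letters move forward 2 places in the alphabet).
Second component: alternating steps +7, −6, +7, −6, …; 1, 8, 2, 9, 3 → 10.
For the metal, repeats gold → silver → copper → platinum: gold, silver, copper, platinum, gold → silver.
Putting it together: p/10/silver.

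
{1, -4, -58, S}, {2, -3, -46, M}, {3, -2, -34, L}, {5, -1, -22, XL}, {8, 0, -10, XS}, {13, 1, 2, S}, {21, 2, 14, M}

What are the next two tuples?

First part: each term is the sum of the two before it; 1, 2, 3, 5, 8, 13, 21 → 34 → 55.
For the second part, +1 each step: -4, -3, -2, -1, 0, 1, 2 → 3 → 4.
Third part: -58, -46, -34, -22, -10, 2, 14 → 26 → 38 (+12 each step).
Size — repeats S → M → L → XL → XS: S, M, L, XL, XS, S, M → L → XL.
So the next two tuples are {34, 3, 26, L} and {55, 4, 38, XL}.

{34, 3, 26, L}, {55, 4, 38, XL}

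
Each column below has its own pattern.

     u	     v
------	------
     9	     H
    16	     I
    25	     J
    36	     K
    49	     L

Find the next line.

64  M

Column u — perfect squares: 3², 4², 5², …: 9, 16, 25, 36, 49 → 64.
Column v: letters move forward 1 place in the alphabet, so H, I, J, K, L → M.
So the next line is 64  M.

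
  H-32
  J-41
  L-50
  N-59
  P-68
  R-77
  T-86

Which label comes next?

Letter goes H, J, L, N, P, R, T → V (letters move forward 2 places in the alphabet).
Second component goes 32, 41, 50, 59, 68, 77, 86 → 95 (+9 each step).
Putting it together: V-95.

V-95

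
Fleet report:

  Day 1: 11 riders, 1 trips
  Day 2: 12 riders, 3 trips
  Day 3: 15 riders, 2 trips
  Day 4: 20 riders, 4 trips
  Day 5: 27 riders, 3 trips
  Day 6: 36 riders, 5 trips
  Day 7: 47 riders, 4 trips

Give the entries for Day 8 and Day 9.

60 riders, 6 trips; 75 riders, 5 trips

Riders: differences are 1, 3, 5, … (increasing by 2 each time); 11, 12, 15, 20, 27, 36, 47 → 60 → 75.
Trips goes 1, 3, 2, 4, 3, 5, 4 → 6 → 5 (alternating steps +2, −1, +2, −1, …).
So the next two records are 60 riders, 6 trips and 75 riders, 5 trips.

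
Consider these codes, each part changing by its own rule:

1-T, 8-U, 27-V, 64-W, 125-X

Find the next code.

216-Y

First component goes 1, 8, 27, 64, 125 → 216 (perfect cubes: 1³, 2³, 3³, …).
Letter: letters move forward 1 place in the alphabet, so T, U, V, W, X → Y.
Combining the parts gives 216-Y.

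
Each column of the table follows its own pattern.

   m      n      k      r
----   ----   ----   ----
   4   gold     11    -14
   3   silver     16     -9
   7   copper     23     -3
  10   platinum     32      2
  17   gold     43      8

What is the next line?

27  silver  56  13

Column m — each term is the sum of the two before it: 4, 3, 7, 10, 17 → 27.
Column n: gold, silver, copper, platinum, gold → silver (repeats gold → silver → copper → platinum).
Column k: 11, 16, 23, 32, 43 → 56 (differences are 5, 7, 9, … (increasing by 2 each time)).
Column r: alternating steps +5, +6, +5, +6, …, so -14, -9, -3, 2, 8 → 13.
Putting it together: 27  silver  56  13.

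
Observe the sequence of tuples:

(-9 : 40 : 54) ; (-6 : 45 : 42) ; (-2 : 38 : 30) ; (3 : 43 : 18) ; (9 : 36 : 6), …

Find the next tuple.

First slot: differences are 3, 4, 5, … (increasing by 1 each time), so -9, -6, -2, 3, 9 → 16.
Second slot: alternating steps +5, −7, +5, −7, …, so 40, 45, 38, 43, 36 → 41.
Third slot: 54, 42, 30, 18, 6 → -6 (−12 each step).
Putting it together: (16 : 41 : -6).

(16 : 41 : -6)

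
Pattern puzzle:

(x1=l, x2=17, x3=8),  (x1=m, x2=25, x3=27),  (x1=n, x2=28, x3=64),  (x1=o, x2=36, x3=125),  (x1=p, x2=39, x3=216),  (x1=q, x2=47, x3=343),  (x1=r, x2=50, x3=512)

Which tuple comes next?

X1: l, m, n, o, p, q, r → s (letters move forward 1 place in the alphabet).
X2: alternating steps +8, +3, +8, +3, …, so 17, 25, 28, 36, 39, 47, 50 → 58.
For the x3, perfect cubes: 2³, 3³, 4³, …: 8, 27, 64, 125, 216, 343, 512 → 729.
Combining the parts gives (x1=s, x2=58, x3=729).

(x1=s, x2=58, x3=729)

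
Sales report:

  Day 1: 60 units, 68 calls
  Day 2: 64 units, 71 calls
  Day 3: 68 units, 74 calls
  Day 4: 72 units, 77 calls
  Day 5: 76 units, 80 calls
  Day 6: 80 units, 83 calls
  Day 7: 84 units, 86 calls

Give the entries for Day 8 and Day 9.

88 units, 89 calls; 92 units, 92 calls

Units: +4 each step, so 60, 64, 68, 72, 76, 80, 84 → 88 → 92.
Calls: +3 each step, so 68, 71, 74, 77, 80, 83, 86 → 89 → 92.
Putting the parts together: 88 units, 89 calls and then 92 units, 92 calls.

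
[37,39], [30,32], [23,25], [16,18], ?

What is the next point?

First slot — −7 each step: 37, 30, 23, 16 → 9.
Second slot — always 2 more than the first slot: 39, 32, 25, 18 → 11.
So the next point is [9,11].

[9,11]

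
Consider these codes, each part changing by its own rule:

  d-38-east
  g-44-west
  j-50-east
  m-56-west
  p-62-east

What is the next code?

Letter goes d, g, j, m, p → s (letters move forward 3 places in the alphabet).
Second component goes 38, 44, 50, 56, 62 → 68 (+6 each step).
Direction — alternates east ↔ west: east, west, east, west, east → west.
Putting it together: s-68-west.

s-68-west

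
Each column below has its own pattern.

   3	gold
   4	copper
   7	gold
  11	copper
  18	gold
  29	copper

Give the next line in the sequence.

First component: 3, 4, 7, 11, 18, 29 → 47 (each term is the sum of the two before it).
Metal goes gold, copper, gold, copper, gold, copper → gold (alternates gold ↔ copper).
Putting it together: 47  gold.

47  gold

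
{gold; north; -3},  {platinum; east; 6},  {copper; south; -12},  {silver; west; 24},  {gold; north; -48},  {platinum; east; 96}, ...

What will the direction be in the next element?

Direction: repeats north → east → south → west, so north, east, south, west, north, east → south.

south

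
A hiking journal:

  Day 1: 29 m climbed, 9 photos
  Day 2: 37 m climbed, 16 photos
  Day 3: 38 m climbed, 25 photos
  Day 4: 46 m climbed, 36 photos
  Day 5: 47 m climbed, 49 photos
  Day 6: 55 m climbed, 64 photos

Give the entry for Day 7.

56 m climbed, 81 photos

M climbed goes 29, 37, 38, 46, 47, 55 → 56 (alternating steps +8, +1, +8, +1, …).
Photos: perfect squares: 3², 4², 5², …; 9, 16, 25, 36, 49, 64 → 81.
Combining the parts gives 56 m climbed, 81 photos.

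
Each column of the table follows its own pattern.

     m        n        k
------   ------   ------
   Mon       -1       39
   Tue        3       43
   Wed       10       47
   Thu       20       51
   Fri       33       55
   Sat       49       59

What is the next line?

Column m: Mon, Tue, Wed, Thu, Fri, Sat → Sun (runs through the weekdays Mon→Sun).
Column n — differences are 4, 7, 10, … (increasing by 3 each time): -1, 3, 10, 20, 33, 49 → 68.
Column k goes 39, 43, 47, 51, 55, 59 → 63 (+4 each step).
Combining the parts gives Sun  68  63.

Sun  68  63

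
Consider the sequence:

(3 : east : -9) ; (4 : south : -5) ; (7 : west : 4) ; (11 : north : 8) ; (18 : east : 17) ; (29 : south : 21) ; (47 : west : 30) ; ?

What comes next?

First value — each term is the sum of the two before it: 3, 4, 7, 11, 18, 29, 47 → 76.
Direction: east, south, west, north, east, south, west → north (repeats east → south → west → north).
Third value: alternating steps +4, +9, +4, +9, …, so -9, -5, 4, 8, 17, 21, 30 → 34.
So the next element is (76 : north : 34).

(76 : north : 34)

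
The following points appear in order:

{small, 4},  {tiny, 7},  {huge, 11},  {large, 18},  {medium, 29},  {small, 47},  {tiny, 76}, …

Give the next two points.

{huge, 123}, {large, 199}

Size: small, tiny, huge, large, medium, small, tiny → huge → large (repeats small → tiny → huge → large → medium).
Second entry — each term is the sum of the two before it: 4, 7, 11, 18, 29, 47, 76 → 123 → 199.
Putting the parts together: {huge, 123} and then {large, 199}.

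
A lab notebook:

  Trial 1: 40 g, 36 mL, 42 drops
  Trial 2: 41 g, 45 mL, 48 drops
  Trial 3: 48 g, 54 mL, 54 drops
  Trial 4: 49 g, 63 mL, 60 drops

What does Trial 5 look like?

56 g, 72 mL, 66 drops

G — alternating steps +1, +7, +1, +7, …: 40, 41, 48, 49 → 56.
ML: +9 each step, so 36, 45, 54, 63 → 72.
Drops — +6 each step: 42, 48, 54, 60 → 66.
Combining the parts gives 56 g, 72 mL, 66 drops.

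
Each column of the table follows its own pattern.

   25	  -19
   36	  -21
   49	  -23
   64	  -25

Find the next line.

81  -27

First component — perfect squares: 5², 6², 7², …: 25, 36, 49, 64 → 81.
Second component: −2 each step; -19, -21, -23, -25 → -27.
Putting it together: 81  -27.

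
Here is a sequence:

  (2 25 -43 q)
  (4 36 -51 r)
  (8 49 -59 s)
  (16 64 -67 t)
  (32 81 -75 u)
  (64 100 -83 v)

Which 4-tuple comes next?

(128 121 -91 w)

First part goes 2, 4, 8, 16, 32, 64 → 128 (×2 each step).
Second part: perfect squares: 5², 6², 7², …; 25, 36, 49, 64, 81, 100 → 121.
Third part: −8 each step; -43, -51, -59, -67, -75, -83 → -91.
For the letter, letters move forward 1 place in the alphabet: q, r, s, t, u, v → w.
So the next 4-tuple is (128 121 -91 w).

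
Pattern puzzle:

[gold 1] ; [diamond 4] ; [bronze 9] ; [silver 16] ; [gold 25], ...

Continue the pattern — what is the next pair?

Rank goes gold, diamond, bronze, silver, gold → diamond (repeats gold → diamond → bronze → silver).
Second part — perfect squares: 1², 2², 3², …: 1, 4, 9, 16, 25 → 36.
So the next pair is [diamond 36].

[diamond 36]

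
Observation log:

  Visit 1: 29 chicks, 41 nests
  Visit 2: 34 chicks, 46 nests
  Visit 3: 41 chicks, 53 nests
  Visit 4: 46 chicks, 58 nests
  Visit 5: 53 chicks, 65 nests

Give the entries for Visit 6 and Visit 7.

58 chicks, 70 nests; 65 chicks, 77 nests

Chicks — alternating steps +5, +7, +5, +7, …: 29, 34, 41, 46, 53 → 58 → 65.
For the nests, always 12 more than the chicks: 41, 46, 53, 58, 65 → 70 → 77.
Putting the parts together: 58 chicks, 70 nests and then 65 chicks, 77 nests.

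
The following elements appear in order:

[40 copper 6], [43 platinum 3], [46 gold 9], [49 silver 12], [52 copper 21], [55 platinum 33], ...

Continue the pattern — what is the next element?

[58 gold 54]

First component: +3 each step, so 40, 43, 46, 49, 52, 55 → 58.
Metal: repeats copper → platinum → gold → silver, so copper, platinum, gold, silver, copper, platinum → gold.
Third component — each term is the sum of the two before it: 6, 3, 9, 12, 21, 33 → 54.
Putting it together: [58 gold 54].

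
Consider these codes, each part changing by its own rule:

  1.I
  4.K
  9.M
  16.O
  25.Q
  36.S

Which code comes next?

First component: 1, 4, 9, 16, 25, 36 → 49 (perfect squares: 1², 2², 3², …).
For the letter, letters move forward 2 places in the alphabet: I, K, M, O, Q, S → U.
So the next code is 49.U.

49.U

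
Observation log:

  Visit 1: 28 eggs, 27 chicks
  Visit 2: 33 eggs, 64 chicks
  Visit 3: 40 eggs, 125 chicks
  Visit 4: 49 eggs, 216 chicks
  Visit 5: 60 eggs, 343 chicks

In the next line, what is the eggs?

73

For the eggs, differences are 5, 7, 9, … (increasing by 2 each time): 28, 33, 40, 49, 60 → 73.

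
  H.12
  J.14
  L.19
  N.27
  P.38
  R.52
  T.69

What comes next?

V.89

For the letter, letters move forward 2 places in the alphabet: H, J, L, N, P, R, T → V.
Second component: differences are 2, 5, 8, … (increasing by 3 each time), so 12, 14, 19, 27, 38, 52, 69 → 89.
Putting it together: V.89.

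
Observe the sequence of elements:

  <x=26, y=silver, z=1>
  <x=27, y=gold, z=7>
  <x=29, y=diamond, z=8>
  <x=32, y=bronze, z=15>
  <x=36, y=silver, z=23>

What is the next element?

X: differences are 1, 2, 3, … (increasing by 1 each time), so 26, 27, 29, 32, 36 → 41.
Y: silver, gold, diamond, bronze, silver → gold (repeats silver → gold → diamond → bronze).
Z: 1, 7, 8, 15, 23 → 38 (each term is the sum of the two before it).
Putting it together: <x=41, y=gold, z=38>.

<x=41, y=gold, z=38>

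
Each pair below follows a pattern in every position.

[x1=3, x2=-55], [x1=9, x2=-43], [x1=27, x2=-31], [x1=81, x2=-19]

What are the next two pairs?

[x1=243, x2=-7], [x1=729, x2=5]

X1: ×3 each step, so 3, 9, 27, 81 → 243 → 729.
X2: -55, -43, -31, -19 → -7 → 5 (+12 each step).
Putting the parts together: [x1=243, x2=-7] and then [x1=729, x2=5].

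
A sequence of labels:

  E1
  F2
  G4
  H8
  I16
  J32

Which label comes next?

Letter: letters move forward 1 place in the alphabet, so E, F, G, H, I, J → K.
Second component: ×2 each step; 1, 2, 4, 8, 16, 32 → 64.
Combining the parts gives K64.

K64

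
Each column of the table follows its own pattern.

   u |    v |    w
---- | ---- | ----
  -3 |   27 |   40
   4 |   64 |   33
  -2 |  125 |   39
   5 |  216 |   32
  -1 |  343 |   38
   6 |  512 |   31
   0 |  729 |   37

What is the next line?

7  1000  30

Column u: alternating steps +7, −6, +7, −6, …; -3, 4, -2, 5, -1, 6, 0 → 7.
For the column v, perfect cubes: 3³, 4³, 5³, …: 27, 64, 125, 216, 343, 512, 729 → 1000.
For the column w, together with the column u always sums to 37: 40, 33, 39, 32, 38, 31, 37 → 30.
Putting it together: 7  1000  30.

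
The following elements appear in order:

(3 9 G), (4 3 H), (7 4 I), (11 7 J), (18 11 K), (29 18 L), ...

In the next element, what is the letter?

Letter: letters move forward 1 place in the alphabet, so G, H, I, J, K, L → M.

M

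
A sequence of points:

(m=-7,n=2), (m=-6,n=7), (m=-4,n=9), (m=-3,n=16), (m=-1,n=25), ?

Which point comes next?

M — alternating steps +1, +2, +1, +2, …: -7, -6, -4, -3, -1 → 0.
N goes 2, 7, 9, 16, 25 → 41 (each term is the sum of the two before it).
So the next point is (m=0,n=41).

(m=0,n=41)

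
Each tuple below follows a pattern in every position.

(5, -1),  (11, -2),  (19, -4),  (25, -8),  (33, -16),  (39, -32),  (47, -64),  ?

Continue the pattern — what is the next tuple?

(53, -128)

First slot: 5, 11, 19, 25, 33, 39, 47 → 53 (alternating steps +6, +8, +6, +8, …).
Second slot: ×2 each step; -1, -2, -4, -8, -16, -32, -64 → -128.
Combining the parts gives (53, -128).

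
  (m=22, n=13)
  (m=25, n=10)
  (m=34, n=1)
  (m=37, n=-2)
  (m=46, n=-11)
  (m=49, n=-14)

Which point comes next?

(m=58, n=-23)

M: alternating steps +3, +9, +3, +9, …, so 22, 25, 34, 37, 46, 49 → 58.
N: together with the m always sums to 35; 13, 10, 1, -2, -11, -14 → -23.
Putting it together: (m=58, n=-23).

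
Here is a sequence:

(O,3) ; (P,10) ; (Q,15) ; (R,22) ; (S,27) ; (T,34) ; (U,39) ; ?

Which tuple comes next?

(V,46)

Letter goes O, P, Q, R, S, T, U → V (letters move forward 1 place in the alphabet).
Second coordinate: alternating steps +7, +5, +7, +5, …; 3, 10, 15, 22, 27, 34, 39 → 46.
Putting it together: (V,46).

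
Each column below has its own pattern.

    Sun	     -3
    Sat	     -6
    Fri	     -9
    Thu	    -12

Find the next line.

Wed  -15

Day: Sun, Sat, Fri, Thu → Wed (runs backward through the weekdays Mon→Sun).
Second component: -3, -6, -9, -12 → -15 (−3 each step).
So the next line is Wed  -15.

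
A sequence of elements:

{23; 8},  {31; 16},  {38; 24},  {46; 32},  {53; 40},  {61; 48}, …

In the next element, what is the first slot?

68

First slot: alternating steps +8, +7, +8, +7, …; 23, 31, 38, 46, 53, 61 → 68.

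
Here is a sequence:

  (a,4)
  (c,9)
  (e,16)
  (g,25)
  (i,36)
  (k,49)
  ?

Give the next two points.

Letter: letters move forward 2 places in the alphabet, so a, c, e, g, i, k → m → o.
Second entry — perfect squares: 2², 3², 4², …: 4, 9, 16, 25, 36, 49 → 64 → 81.
Putting the parts together: (m,64) and then (o,81).

(m,64), (o,81)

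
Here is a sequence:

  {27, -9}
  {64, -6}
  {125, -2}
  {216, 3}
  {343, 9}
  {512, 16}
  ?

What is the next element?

First component: 27, 64, 125, 216, 343, 512 → 729 (perfect cubes: 3³, 4³, 5³, …).
Second component: differences are 3, 4, 5, … (increasing by 1 each time), so -9, -6, -2, 3, 9, 16 → 24.
Combining the parts gives {729, 24}.

{729, 24}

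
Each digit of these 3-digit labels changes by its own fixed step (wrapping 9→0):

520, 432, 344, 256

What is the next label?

168

First digit goes 5, 4, 3, 2 → 1 (−1 each step, mod 10).
For the second digit, +1 each step, mod 10: 2, 3, 4, 5 → 6.
Third digit: +2 each step, mod 10, so 0, 2, 4, 6 → 8.
Putting it together: 168.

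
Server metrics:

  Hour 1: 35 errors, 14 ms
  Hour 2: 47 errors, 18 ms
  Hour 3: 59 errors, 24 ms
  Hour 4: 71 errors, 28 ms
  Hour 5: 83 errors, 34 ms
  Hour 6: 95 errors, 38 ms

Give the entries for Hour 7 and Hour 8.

Errors: 35, 47, 59, 71, 83, 95 → 107 → 119 (+12 each step).
Ms — alternating steps +4, +6, +4, +6, …: 14, 18, 24, 28, 34, 38 → 44 → 48.
Putting the parts together: 107 errors, 44 ms and then 119 errors, 48 ms.

107 errors, 44 ms; 119 errors, 48 ms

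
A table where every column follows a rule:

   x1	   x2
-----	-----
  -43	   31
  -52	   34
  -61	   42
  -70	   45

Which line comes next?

Column x1 goes -43, -52, -61, -70 → -79 (−9 each step).
Column x2 goes 31, 34, 42, 45 → 53 (alternating steps +3, +8, +3, +8, …).
So the next line is -79  53.

-79  53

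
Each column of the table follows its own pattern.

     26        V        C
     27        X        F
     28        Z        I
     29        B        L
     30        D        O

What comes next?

31  F  R

First component goes 26, 27, 28, 29, 30 → 31 (+1 each step).
First letter goes V, X, Z, B, D → F (letters move forward 2 places in the alphabet, wrapping Z→A).
Second letter — letters move forward 3 places in the alphabet: C, F, I, L, O → R.
So the next line is 31  F  R.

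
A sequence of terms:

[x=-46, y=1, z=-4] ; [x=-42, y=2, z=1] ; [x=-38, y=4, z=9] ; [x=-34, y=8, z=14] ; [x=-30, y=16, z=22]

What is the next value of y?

For the y, ×2 each step: 1, 2, 4, 8, 16 → 32.

32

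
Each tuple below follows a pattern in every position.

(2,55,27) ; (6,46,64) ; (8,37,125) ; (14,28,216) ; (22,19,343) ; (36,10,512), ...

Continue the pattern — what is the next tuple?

For the first component, each term is the sum of the two before it: 2, 6, 8, 14, 22, 36 → 58.
For the second component, −9 each step: 55, 46, 37, 28, 19, 10 → 1.
For the third component, perfect cubes: 3³, 4³, 5³, …: 27, 64, 125, 216, 343, 512 → 729.
Combining the parts gives (58,1,729).

(58,1,729)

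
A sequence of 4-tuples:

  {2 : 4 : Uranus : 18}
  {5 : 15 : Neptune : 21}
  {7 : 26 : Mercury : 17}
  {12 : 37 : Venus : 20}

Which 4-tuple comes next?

{19 : 48 : Earth : 16}

First value goes 2, 5, 7, 12 → 19 (each term is the sum of the two before it).
For the second value, +11 each step: 4, 15, 26, 37 → 48.
Planet — runs through the planets Mercury→Neptune: Uranus, Neptune, Mercury, Venus → Earth.
Fourth value: 18, 21, 17, 20 → 16 (alternating steps +3, −4, +3, −4, …).
So the next 4-tuple is {19 : 48 : Earth : 16}.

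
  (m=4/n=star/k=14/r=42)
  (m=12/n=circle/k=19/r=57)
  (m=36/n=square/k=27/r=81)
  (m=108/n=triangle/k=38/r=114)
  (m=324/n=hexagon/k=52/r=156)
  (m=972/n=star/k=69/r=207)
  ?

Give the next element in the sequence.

(m=2916/n=circle/k=89/r=267)

For the m, ×3 each step: 4, 12, 36, 108, 324, 972 → 2916.
N: repeats star → circle → square → triangle → hexagon; star, circle, square, triangle, hexagon, star → circle.
K — differences are 5, 8, 11, … (increasing by 3 each time): 14, 19, 27, 38, 52, 69 → 89.
For the r, always 3 × the k: 42, 57, 81, 114, 156, 207 → 267.
Putting it together: (m=2916/n=circle/k=89/r=267).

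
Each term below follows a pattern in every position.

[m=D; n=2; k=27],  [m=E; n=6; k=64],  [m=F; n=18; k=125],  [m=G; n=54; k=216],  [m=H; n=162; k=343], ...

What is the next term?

[m=I; n=486; k=512]

M: letters move forward 1 place in the alphabet; D, E, F, G, H → I.
N — ×3 each step: 2, 6, 18, 54, 162 → 486.
K goes 27, 64, 125, 216, 343 → 512 (perfect cubes: 3³, 4³, 5³, …).
Putting it together: [m=I; n=486; k=512].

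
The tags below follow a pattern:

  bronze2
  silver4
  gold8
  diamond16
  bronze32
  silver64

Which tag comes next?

gold128

Rank: repeats bronze → silver → gold → diamond, so bronze, silver, gold, diamond, bronze, silver → gold.
Second component — ×2 each step: 2, 4, 8, 16, 32, 64 → 128.
Putting it together: gold128.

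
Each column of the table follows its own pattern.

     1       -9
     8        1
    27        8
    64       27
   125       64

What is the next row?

First component: perfect cubes: 1³, 2³, 3³, …; 1, 8, 27, 64, 125 → 216.
Second component: always the previous value of the first component, so -9, 1, 8, 27, 64 → 125.
Combining the parts gives 216  125.

216  125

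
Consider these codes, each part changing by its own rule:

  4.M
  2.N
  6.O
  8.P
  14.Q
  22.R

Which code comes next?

First component: each term is the sum of the two before it; 4, 2, 6, 8, 14, 22 → 36.
Letter: letters move forward 1 place in the alphabet, so M, N, O, P, Q, R → S.
So the next code is 36.S.

36.S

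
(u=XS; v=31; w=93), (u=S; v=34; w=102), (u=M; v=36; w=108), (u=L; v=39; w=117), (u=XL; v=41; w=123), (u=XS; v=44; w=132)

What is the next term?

U goes XS, S, M, L, XL, XS → S (repeats XS → S → M → L → XL).
V: alternating steps +3, +2, +3, +2, …; 31, 34, 36, 39, 41, 44 → 46.
For the w, always 3 × the v: 93, 102, 108, 117, 123, 132 → 138.
Combining the parts gives (u=S; v=46; w=138).

(u=S; v=46; w=138)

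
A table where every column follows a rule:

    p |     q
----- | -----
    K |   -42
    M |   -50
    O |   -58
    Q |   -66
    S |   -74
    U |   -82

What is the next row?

W  -90

Column p: letters move forward 2 places in the alphabet, so K, M, O, Q, S, U → W.
Column q: −8 each step; -42, -50, -58, -66, -74, -82 → -90.
Combining the parts gives W  -90.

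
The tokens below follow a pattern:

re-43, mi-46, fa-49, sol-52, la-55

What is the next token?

ti-58

Note: runs through the solfège scale do→ti, so re, mi, fa, sol, la → ti.
Second component: 43, 46, 49, 52, 55 → 58 (+3 each step).
So the next token is ti-58.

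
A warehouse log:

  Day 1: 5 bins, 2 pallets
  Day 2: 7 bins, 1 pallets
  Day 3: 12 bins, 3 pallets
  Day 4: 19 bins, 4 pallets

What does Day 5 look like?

31 bins, 7 pallets

Bins goes 5, 7, 12, 19 → 31 (each term is the sum of the two before it).
Pallets: 2, 1, 3, 4 → 7 (each term is the sum of the two before it).
Putting it together: 31 bins, 7 pallets.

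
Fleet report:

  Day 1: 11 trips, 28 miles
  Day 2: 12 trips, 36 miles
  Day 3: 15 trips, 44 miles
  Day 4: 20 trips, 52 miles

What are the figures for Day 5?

For the trips, differences are 1, 3, 5, … (increasing by 2 each time): 11, 12, 15, 20 → 27.
Miles — +8 each step: 28, 36, 44, 52 → 60.
So the next row is 27 trips, 60 miles.

27 trips, 60 miles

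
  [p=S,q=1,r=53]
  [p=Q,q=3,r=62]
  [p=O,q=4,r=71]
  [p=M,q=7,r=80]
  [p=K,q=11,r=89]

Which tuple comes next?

[p=I,q=18,r=98]

P — letters move back 2 places in the alphabet: S, Q, O, M, K → I.
For the q, each term is the sum of the two before it: 1, 3, 4, 7, 11 → 18.
R: 53, 62, 71, 80, 89 → 98 (+9 each step).
So the next tuple is [p=I,q=18,r=98].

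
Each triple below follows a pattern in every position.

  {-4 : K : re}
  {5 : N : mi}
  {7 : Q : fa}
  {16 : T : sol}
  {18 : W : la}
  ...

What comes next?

For the first coordinate, alternating steps +9, +2, +9, +2, …: -4, 5, 7, 16, 18 → 27.
Letter goes K, N, Q, T, W → Z (letters move forward 3 places in the alphabet).
Note: runs through the solfège scale do→ti; re, mi, fa, sol, la → ti.
Putting it together: {27 : Z : ti}.

{27 : Z : ti}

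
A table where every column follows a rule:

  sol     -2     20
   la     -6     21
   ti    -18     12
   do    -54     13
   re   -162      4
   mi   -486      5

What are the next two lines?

Note — runs through the solfège scale do→ti: sol, la, ti, do, re, mi → fa → sol.
Second component — ×3 each step: -2, -6, -18, -54, -162, -486 → -1458 → -4374.
Third component goes 20, 21, 12, 13, 4, 5 → -4 → -3 (alternating steps +1, −9, +1, −9, …).
So the next two lines are fa  -1458  -4 and sol  -4374  -3.

fa  -1458  -4; sol  -4374  -3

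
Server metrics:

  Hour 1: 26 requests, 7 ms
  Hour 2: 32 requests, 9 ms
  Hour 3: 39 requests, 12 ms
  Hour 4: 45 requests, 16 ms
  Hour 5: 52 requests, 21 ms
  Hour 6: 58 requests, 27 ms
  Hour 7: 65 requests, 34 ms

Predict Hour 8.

Requests: alternating steps +6, +7, +6, +7, …, so 26, 32, 39, 45, 52, 58, 65 → 71.
For the ms, differences are 2, 3, 4, … (increasing by 1 each time): 7, 9, 12, 16, 21, 27, 34 → 42.
Putting it together: 71 requests, 42 ms.

71 requests, 42 ms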